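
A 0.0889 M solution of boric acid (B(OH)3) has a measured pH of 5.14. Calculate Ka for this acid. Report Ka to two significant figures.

Ka = 5.9 × 10^-10

[H+] = 10^(-5.14) = 7.24 × 10^-6 M
At equilibrium [HA] = 0.0889 − 7.24 × 10^-6 = 8.89 × 10^-2 M
Ka = [H+][A-]/[HA] = (7.24 × 10^-6)² / 8.89 × 10^-2 = 5.9 × 10^-10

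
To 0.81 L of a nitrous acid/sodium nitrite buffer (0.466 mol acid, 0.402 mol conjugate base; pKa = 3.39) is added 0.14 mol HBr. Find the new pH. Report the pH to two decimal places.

pH = 3.03

After neutralization: n(HNO2) = 0.606 mol, n(NO2-) = 0.262 mol.
Henderson–Hasselbalch with mole ratio 0.262/0.606: pH = 3.39 + (-0.364)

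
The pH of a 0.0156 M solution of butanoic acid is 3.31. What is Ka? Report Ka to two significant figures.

[H+] = 10^(-3.31) = 4.90 × 10^-4 M
At equilibrium [HA] = 0.0156 − 4.90 × 10^-4 = 1.51 × 10^-2 M
Ka = [H+][A-]/[HA] = (4.90 × 10^-4)² / 1.51 × 10^-2 = 1.6 × 10^-5

Ka = 1.6 × 10^-5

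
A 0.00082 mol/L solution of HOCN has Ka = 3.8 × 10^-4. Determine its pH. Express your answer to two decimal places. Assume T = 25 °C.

HOCN ⇌ OCN- + H+
From the ICE table, Ka = [H+]²/(0.00082 − [H+]) = 3.8 × 10^-4.
Here C₀/Ka ≈ 2.16, so the small-[H+] approximation fails. Use the quadratic:
[H+] = [−0.00038 + √(0.00038² + 1.25e-06)]/2 = 4.00 × 10^-4 M
pH = −log[H+] = −log(4.00 × 10^-4) = 3.40

pH = 3.40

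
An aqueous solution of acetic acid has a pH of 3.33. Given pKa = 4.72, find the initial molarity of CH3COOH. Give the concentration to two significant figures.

C₀ = 1.2 × 10^-2 M

[H+] = 10^(-3.33) = 4.68 × 10^-4 M = x
Ka = 10^(−4.72) = 1.91 × 10^-5
Ka = x²/(C₀ − x) ⇒ C₀ = x + x²/Ka
C₀ = 4.68 × 10^-4 + (4.68 × 10^-4)²/(1.91 × 10^-5) = 1.19 × 10^-2 M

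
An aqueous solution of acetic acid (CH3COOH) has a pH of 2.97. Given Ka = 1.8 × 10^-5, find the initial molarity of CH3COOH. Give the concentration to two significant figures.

[H+] = 10^(-2.97) = 1.07 × 10^-3 M = x
Ka = x²/(C₀ − x) ⇒ C₀ = x + x²/Ka
C₀ = 1.07 × 10^-3 + (1.07 × 10^-3)²/(1.8 × 10^-5) = 6.47 × 10^-2 M

C₀ = 6.5 × 10^-2 M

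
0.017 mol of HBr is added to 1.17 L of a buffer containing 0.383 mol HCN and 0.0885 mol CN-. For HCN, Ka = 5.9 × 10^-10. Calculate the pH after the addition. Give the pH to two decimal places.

pH = 8.48

After neutralization: n(HCN) = 0.4 mol, n(CN-) = 0.0715 mol.
pKa = −log(5.9 × 10^-10) = 9.229
Henderson–Hasselbalch with mole ratio 0.0715/0.4: pH = 9.229 + (-0.748)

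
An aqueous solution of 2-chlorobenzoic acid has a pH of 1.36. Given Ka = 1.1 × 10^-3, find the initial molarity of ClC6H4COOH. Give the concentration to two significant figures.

[H+] = 10^(-1.36) = 4.37 × 10^-2 M = x
Ka = x²/(C₀ − x) ⇒ C₀ = x + x²/Ka
C₀ = 4.37 × 10^-2 + (4.37 × 10^-2)²/(1.1 × 10^-3) = 1.78 M

C₀ = 1.8 M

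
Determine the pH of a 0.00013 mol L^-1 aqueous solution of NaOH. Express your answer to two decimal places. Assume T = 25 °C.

pH = 10.11

NaOH is a strong base; [OH-] = 0.00013 M.
pOH = -log(0.00013) = 3.89
pH = 14.00 - 3.89 = 10.11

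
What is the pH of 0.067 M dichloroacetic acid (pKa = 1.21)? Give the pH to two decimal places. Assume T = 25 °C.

Cl2CHCOOH ⇌ Cl2CHCOO- + H+
Ka = 10^(−1.21) = 6.17 × 10^-2
Let x = [H+] at equilibrium. Ka = x²/(0.067 − x).
x is not negligible relative to C₀; solve x² + 0.0617·x − 0.00413 = 0.
x = (−Ka + √(Ka² + 4·Ka·C₀))/2 = 4.05 × 10^-2 M
pH = −log(4.05 × 10^-2) = 1.39

pH = 1.39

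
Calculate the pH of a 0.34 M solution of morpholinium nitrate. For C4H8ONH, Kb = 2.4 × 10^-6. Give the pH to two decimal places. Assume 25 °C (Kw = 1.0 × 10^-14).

pH = 4.42

C4H8ONH2+ is the conjugate acid of the weak base C4H8ONH.
Ka = Kw/Kb = 1.0×10^-14 / 2.4 × 10^-6 = 4.17 × 10^-9
From the ICE table, Ka = x²/(0.34 − x) = 4.17 × 10^-9.
Since Ka ≪ C₀, x ≈ √(Ka·C₀) = 3.77 × 10^-5 M.
Check: 0.011% ionized — well under 5%, approximation valid.
pH = −log(3.77 × 10^-5) = 4.42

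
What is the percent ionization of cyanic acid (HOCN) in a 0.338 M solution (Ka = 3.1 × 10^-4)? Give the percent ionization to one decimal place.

HOCN ⇌ OCN- + H+; let x = [H+] at equilibrium.
x ≈ √(Ka·C₀) = √(3.1 × 10^-4 × 0.338) = 1.02 × 10^-2 M
% ionization = x/C₀ × 100% = 1.02 × 10^-2/0.338 × 100% = 3.0%

3.0%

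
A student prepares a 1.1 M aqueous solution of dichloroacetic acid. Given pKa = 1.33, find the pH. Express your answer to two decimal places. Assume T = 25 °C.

pH = 0.69

Cl2CHCOOH ⇌ Cl2CHCOO- + H+
Ka = 10^(−1.33) = 4.68 × 10^-2
Let x = [H+] at equilibrium. Ka = x²/(1.1 − x).
Here C₀/Ka ≈ 23.5, so the small-x approximation fails. Use the quadratic:
x = [−0.0468 + √(0.0468² + 0.206)]/2 = 2.05 × 10^-1 M
pH = −log(2.05 × 10^-1) = 0.69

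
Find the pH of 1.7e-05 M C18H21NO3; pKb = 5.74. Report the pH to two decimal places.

pH = 8.67

C18H21NO3 + H2O ⇌ C18H22NO3+ + OH-
Kb = 10^(−5.74) = 1.82 × 10^-6
Kb = [OH-]²/(1.7e-05 − [OH-]) = 1.82 × 10^-6
[OH-] is not negligible relative to C₀; solve [OH-]² + 1.82e-06·[OH-] − 3.09e-11 = 0.
[OH-] = [−1.82e-06 + √(1.82e-06² + 1.24e-10)]/2 = 4.73 × 10^-6 M
pOH = 5.33, so pH = 14.00 − pOH = 8.67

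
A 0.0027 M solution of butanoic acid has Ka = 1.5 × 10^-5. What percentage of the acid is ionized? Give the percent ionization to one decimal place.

7.2%

CH3(CH2)2COOH ⇌ CH3(CH2)2COO- + H+; let x = [H+] at equilibrium.
Ka = x²/(C₀ − x); solving the quadratic gives x = 1.94 × 10^-4 M.
% ionization = x/C₀ × 100% = 1.94 × 10^-4/0.0027 × 100% = 7.2%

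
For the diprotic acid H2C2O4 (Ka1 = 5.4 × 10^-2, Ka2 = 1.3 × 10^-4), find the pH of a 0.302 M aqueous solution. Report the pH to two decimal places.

Ka1 ≫ Ka2, so treat the first dissociation as the only significant source of H+.
Ka1 = x²/(0.302 − x) = 5.4 × 10^-2
Solving the quadratic: x = (−Ka1 + √(Ka1² + 4·Ka1·C₀))/2 = 1.04 × 10^-1 M
pH = −log(1.04 × 10^-1) = 0.98

pH = 0.98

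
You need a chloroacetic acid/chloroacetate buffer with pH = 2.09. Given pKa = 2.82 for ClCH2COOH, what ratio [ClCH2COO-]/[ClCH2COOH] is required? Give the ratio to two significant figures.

pH = pKa + log(r) ⇒ log(r) = 2.09 − 2.82 = -0.73
r = [ClCH2COO-]/[ClCH2COOH] = 10^(-0.73) = 0.186

ratio = 0.19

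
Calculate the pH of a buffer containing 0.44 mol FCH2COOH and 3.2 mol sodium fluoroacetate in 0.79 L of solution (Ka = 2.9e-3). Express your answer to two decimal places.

pH = 3.40

pKa = −log(2.9 × 10^-3) = 2.538
Using pH = pKa + log([base]/[acid]) with [base]/[acid] = 3.2/0.44:
pH = 2.538 + (+0.862) = 3.40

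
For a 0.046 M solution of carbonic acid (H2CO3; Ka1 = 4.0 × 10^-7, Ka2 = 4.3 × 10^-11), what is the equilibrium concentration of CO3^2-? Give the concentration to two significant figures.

4.3 × 10^-11 M

First ionization gives [H+] ≈ [HCO3-] = 1.36 × 10^-4 M.
Second step: Ka2 = [H+][CO3^2-]/[HCO3-] ≈ [CO3^2-] (since [H+] ≈ [HCO3-]).
So [CO3^2-] ≈ Ka2.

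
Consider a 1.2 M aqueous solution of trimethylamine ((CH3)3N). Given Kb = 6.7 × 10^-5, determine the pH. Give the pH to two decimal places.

(CH3)3N + H2O ⇌ (CH3)3NH+ + OH-
From the ICE table, Kb = x²/(1.2 − x) = 6.7 × 10^-5.
Assume x ≪ 1.2: x ≈ √(6.7 × 10^-5 × 1.2) = 8.97 × 10^-3 M
(x/C₀ = 0.75% < 5%, so the approximation holds.)
pOH = −log(8.97 × 10^-3) = 2.05; pH = 14.00 − 2.05 = 11.95

pH = 11.95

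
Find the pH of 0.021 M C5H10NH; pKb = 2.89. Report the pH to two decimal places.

C5H10NH + H2O ⇌ C5H10NH2+ + OH-
Kb = 10^(−2.89) = 1.29 × 10^-3
Kb = x²/(0.021 − x) = 1.29 × 10^-3
Here C₀/Kb ≈ 16.3, so the small-x approximation fails. Use the quadratic:
x = [−0.00129 + √(0.00129² + 0.000108)]/2 = 4.60 × 10^-3 M
pOH = −log(4.60 × 10^-3) = 2.34; pH = 14.00 − 2.34 = 11.66

pH = 11.66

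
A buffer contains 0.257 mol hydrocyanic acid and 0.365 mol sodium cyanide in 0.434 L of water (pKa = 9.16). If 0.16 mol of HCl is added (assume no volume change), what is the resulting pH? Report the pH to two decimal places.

pH = 8.85

After neutralization: n(HCN) = 0.417 mol, n(CN-) = 0.205 mol.
Henderson–Hasselbalch with mole ratio 0.205/0.417: pH = 9.16 + (-0.308)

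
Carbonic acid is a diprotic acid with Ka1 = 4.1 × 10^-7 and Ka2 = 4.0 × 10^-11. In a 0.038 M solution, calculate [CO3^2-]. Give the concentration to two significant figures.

First ionization gives [H+] ≈ [HCO3-] = 1.25 × 10^-4 M.
Second step: Ka2 = [H+][CO3^2-]/[HCO3-] ≈ [CO3^2-] (since [H+] ≈ [HCO3-]).
So [CO3^2-] ≈ Ka2.

4.0 × 10^-11 M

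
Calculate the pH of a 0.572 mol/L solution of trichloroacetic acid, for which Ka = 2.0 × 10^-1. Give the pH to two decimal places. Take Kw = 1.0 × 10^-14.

pH = 0.60

Cl3CCOOH ⇌ Cl3CCOO- + H+
Ka = [H+]²/(0.572 − [H+]) = 2.0 × 10^-1
[H+] is not negligible relative to C₀; solve [H+]² + 0.2·[H+] − 0.114 = 0.
[H+] = [−0.2 + √(0.2² + 0.458)]/2 = 2.53 × 10^-1 M
pH = −log(2.53 × 10^-1) = 0.60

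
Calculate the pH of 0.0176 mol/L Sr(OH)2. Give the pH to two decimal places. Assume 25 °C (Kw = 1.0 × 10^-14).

Sr(OH)2 is a strong base (each formula unit releases 2 OH-); [OH-] = 0.0352 M.
pOH = -log(0.0352) = 1.45
pH = 14.00 - 1.45 = 12.55

pH = 12.55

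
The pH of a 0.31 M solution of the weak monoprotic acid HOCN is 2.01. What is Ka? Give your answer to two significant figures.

[H+] = 10^(-2.01) = 9.77 × 10^-3 M
At equilibrium [HA] = 0.31 − 9.77 × 10^-3 = 3.00 × 10^-1 M
Ka = [H+][A-]/[HA] = (9.77 × 10^-3)² / 3.00 × 10^-1 = 3.2 × 10^-4

Ka = 3.2 × 10^-4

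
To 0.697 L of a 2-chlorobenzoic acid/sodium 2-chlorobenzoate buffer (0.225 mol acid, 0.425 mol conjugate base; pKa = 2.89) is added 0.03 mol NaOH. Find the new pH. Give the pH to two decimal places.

OH- converts ClC6H4COOH to ClC6H4COO-: ClC6H4COOH → 0.195 mol, ClC6H4COO- → 0.455 mol.
pH = pKa + log(n_ClC6H4COO-/n_ClC6H4COOH) = 2.89 + log(0.455/0.195) = 2.89 + (+0.368)

pH = 3.26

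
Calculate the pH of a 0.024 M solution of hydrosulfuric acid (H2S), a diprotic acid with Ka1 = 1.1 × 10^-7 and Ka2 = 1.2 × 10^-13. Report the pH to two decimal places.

Ka1 ≫ Ka2, so treat the first dissociation as the only significant source of H+.
Ka1 = x²/(0.024 − x) = 1.1 × 10^-7
x ≈ √(1.1 × 10^-7 × 0.024) = 5.14 × 10^-5 M
pH = −log(5.14 × 10^-5) = 4.29

pH = 4.29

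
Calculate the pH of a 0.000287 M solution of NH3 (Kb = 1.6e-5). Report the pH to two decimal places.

NH3 + H2O ⇌ NH4+ + OH-
Kb = [OH-]²/(0.000287 − [OH-]) = 1.6 × 10^-5
Here C₀/Kb ≈ 17.9, so the small-[OH-] approximation fails. Use the quadratic:
[OH-] = [−1.6e-05 + √(1.6e-05² + 1.84e-08)]/2 = 6.02 × 10^-5 M
pOH = −log(6.02 × 10^-5) = 4.22; pH = 14.00 − 4.22 = 9.78

pH = 9.78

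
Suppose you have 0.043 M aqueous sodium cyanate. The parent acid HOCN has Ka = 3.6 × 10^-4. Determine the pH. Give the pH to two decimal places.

pH = 8.04

OCN- is the conjugate base of the weak acid HOCN.
Kb = Kw/Ka = 1.0×10^-14 / 3.6 × 10^-4 = 2.78 × 10^-11
From the ICE table, Kb = x²/(0.043 − x) = 2.78 × 10^-11.
Since Kb ≪ C₀, x ≈ √(Kb·C₀) = 1.09 × 10^-6 M.
Check: 0.0025% ionized — well under 5%, approximation valid.
pOH = 5.96, so pH = 14.00 − pOH = 8.04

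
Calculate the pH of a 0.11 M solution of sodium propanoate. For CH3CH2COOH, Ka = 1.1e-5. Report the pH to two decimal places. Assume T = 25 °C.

CH3CH2COO- is the conjugate base of the weak acid CH3CH2COOH.
Kb = Kw/Ka = 1.0×10^-14 / 1.1 × 10^-5 = 9.09 × 10^-10
Kb = [OH-]²/(0.11 − [OH-]) = 9.09 × 10^-10
Assume [OH-] ≪ 0.11: [OH-] ≈ √(9.09 × 10^-10 × 0.11) = 1.00 × 10^-5 M
Check: 0.0091% ionized — well under 5%, approximation valid.
pOH = 5.00, so pH = 14.00 − pOH = 9.00

pH = 9.00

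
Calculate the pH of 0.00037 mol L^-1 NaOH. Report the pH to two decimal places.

pH = 10.57

NaOH is a strong base; [OH-] = 0.00037 M.
pOH = -log(0.00037) = 3.43
pH = 14.00 - 3.43 = 10.57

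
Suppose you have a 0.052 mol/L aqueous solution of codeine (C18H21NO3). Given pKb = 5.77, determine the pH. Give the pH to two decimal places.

C18H21NO3 + H2O ⇌ C18H22NO3+ + OH-
Kb = 10^(−5.77) = 1.70 × 10^-6
Kb = x²/(0.052 − x) = 1.70 × 10^-6
Since Kb ≪ C₀, x ≈ √(Kb·C₀) = 2.97 × 10^-4 M.
(x/C₀ = 0.57% < 5%, so the approximation holds.)
pOH = 3.53, so pH = 14.00 − pOH = 10.47

pH = 10.47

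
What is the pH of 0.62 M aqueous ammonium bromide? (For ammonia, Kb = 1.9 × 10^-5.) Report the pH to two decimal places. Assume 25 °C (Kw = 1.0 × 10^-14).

pH = 4.74

NH4+ is the conjugate acid of the weak base NH3.
Ka = Kw/Kb = 1.0×10^-14 / 1.9 × 10^-5 = 5.26 × 10^-10
Ka = x²/(0.62 − x) = 5.26 × 10^-10
Neglecting x in the denominator: x = √(5.26 × 10^-10 × 0.62) = 1.81 × 10^-5 M
pH = −log(1.81 × 10^-5) = 4.74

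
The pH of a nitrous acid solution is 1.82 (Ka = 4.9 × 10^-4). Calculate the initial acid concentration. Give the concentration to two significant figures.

C₀ = 4.8 × 10^-1 M

[H+] = 10^(-1.82) = 1.51 × 10^-2 M = x
Ka = x²/(C₀ − x) ⇒ C₀ = x + x²/Ka
C₀ = 1.51 × 10^-2 + (1.51 × 10^-2)²/(4.9 × 10^-4) = 4.80 × 10^-1 M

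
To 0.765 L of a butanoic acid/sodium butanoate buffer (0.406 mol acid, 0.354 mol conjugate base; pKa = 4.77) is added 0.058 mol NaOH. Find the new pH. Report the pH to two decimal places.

OH- converts CH3(CH2)2COOH to CH3(CH2)2COO-: CH3(CH2)2COOH → 0.348 mol, CH3(CH2)2COO- → 0.412 mol.
Henderson–Hasselbalch with mole ratio 0.412/0.348: pH = 4.77 + (+0.073)

pH = 4.84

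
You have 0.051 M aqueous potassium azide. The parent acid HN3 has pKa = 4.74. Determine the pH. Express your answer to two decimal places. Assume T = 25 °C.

pH = 8.72

N3- is the conjugate base of the weak acid HN3.
Ka = 10^(−4.74) = 1.82 × 10^-5
Kb = Kw/Ka = 1.0×10^-14 / 1.82 × 10^-5 = 5.49 × 10^-10
Let x = [OH-] at equilibrium. Kb = x²/(0.051 − x).
Since Kb ≪ C₀, x ≈ √(Kb·C₀) = 5.29 × 10^-6 M.
pOH = 5.28, so pH = 14.00 − pOH = 8.72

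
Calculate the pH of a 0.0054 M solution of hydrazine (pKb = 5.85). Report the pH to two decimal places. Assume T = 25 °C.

N2H4 + H2O ⇌ N2H5+ + OH-
Kb = 10^(−5.85) = 1.41 × 10^-6
Kb = x²/(0.0054 − x) = 1.41 × 10^-6
Since Kb ≪ C₀, x ≈ √(Kb·C₀) = 8.73 × 10^-5 M.
pOH = −log(8.73 × 10^-5) = 4.06; pH = 14.00 − 4.06 = 9.94

pH = 9.94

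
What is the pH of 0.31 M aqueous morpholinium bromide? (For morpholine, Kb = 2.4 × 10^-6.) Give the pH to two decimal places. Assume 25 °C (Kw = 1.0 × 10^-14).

C4H8ONH2+ is the conjugate acid of the weak base C4H8ONH.
Ka = Kw/Kb = 1.0×10^-14 / 2.4 × 10^-6 = 4.17 × 10^-9
From the ICE table, Ka = [H+]²/(0.31 − [H+]) = 4.17 × 10^-9.
Since Ka ≪ C₀, [H+] ≈ √(Ka·C₀) = 3.60 × 10^-5 M.
Check: 0.012% ionized — well under 5%, approximation valid.
pH = −log(3.60 × 10^-5) = 4.44

pH = 4.44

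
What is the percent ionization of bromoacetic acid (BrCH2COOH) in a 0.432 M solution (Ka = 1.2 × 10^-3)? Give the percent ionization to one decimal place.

BrCH2COOH ⇌ BrCH2COO- + H+; let x = [H+] at equilibrium.
Solve x² + 0.0012x − 0.000518 = 0 → x = 2.22 × 10^-2 M
% ionization = x/C₀ × 100% = 2.22 × 10^-2/0.432 × 100% = 5.1%

5.1%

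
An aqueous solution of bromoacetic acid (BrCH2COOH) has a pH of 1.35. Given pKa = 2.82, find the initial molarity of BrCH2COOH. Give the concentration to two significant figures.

C₀ = 1.4 M

[H+] = 10^(-1.35) = 4.47 × 10^-2 M = x
Ka = 10^(−2.82) = 1.51 × 10^-3
Ka = x²/(C₀ − x) ⇒ C₀ = x + x²/Ka
C₀ = 4.47 × 10^-2 + (4.47 × 10^-2)²/(1.51 × 10^-3) = 1.37 M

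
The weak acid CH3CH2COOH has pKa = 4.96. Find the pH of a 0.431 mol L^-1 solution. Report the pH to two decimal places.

CH3CH2COOH ⇌ CH3CH2COO- + H+
Ka = 10^(−4.96) = 1.10 × 10^-5
Ka = x²/(0.431 − x) = 1.10 × 10^-5
Neglecting x in the denominator: x = √(1.10 × 10^-5 × 0.431) = 2.18 × 10^-3 M
pH = −log(2.18 × 10^-3) = 2.66

pH = 2.66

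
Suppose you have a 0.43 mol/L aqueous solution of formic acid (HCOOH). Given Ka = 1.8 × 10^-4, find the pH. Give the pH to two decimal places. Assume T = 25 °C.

HCOOH ⇌ HCOO- + H+
From the ICE table, Ka = [H+]²/(0.43 − [H+]) = 1.8 × 10^-4.
Since Ka ≪ C₀, [H+] ≈ √(Ka·C₀) = 8.80 × 10^-3 M.
([H+]/C₀ = 2% < 5%, so the approximation holds.)
pH = −log(8.80 × 10^-3) = 2.06

pH = 2.06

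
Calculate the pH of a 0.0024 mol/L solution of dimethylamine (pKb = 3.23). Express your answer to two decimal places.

pH = 10.97

(CH3)2NH + H2O ⇌ (CH3)2NH2+ + OH-
Kb = 10^(−3.23) = 5.89 × 10^-4
From the ICE table, Kb = [OH-]²/(0.0024 − [OH-]) = 5.89 × 10^-4.
The 5% rule fails; solving [OH-]² + Kb·[OH-] − Kb·C₀ = 0 exactly:
[OH-] = [−0.000589 + √(0.000589² + 5.65e-06)]/2 = 9.30 × 10^-4 M
pOH = 3.03, so pH = 14.00 − pOH = 10.97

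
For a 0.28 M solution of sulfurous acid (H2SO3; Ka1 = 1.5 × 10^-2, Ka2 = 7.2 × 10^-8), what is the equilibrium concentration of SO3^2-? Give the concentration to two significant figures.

7.2 × 10^-8 M

First ionization gives [H+] ≈ [HSO3-] = 5.77 × 10^-2 M.
Second step: Ka2 = [H+][SO3^2-]/[HSO3-] ≈ [SO3^2-] (since [H+] ≈ [HSO3-]).
So [SO3^2-] ≈ Ka2.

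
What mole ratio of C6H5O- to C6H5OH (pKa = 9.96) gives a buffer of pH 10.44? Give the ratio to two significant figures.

ratio = 3.0

pH = pKa + log(r) ⇒ log(r) = 10.44 − 9.96 = +0.48
r = [C6H5O-]/[C6H5OH] = 10^(+0.48) = 3.02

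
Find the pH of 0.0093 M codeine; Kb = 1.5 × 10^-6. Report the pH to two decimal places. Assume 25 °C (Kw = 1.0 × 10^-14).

pH = 10.07

C18H21NO3 + H2O ⇌ C18H22NO3+ + OH-
Kb = [OH-]²/(0.0093 − [OH-]) = 1.5 × 10^-6
Assume [OH-] ≪ 0.0093: [OH-] ≈ √(1.5 × 10^-6 × 0.0093) = 1.18 × 10^-4 M
Check: 1.3% ionized — well under 5%, approximation valid.
pOH = 3.93, so pH = 14.00 − pOH = 10.07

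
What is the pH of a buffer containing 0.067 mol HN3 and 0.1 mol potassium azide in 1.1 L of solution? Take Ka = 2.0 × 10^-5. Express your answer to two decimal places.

pH = 4.87

pKa = −log(2.0 × 10^-5) = 4.699
pH = pKa + log([A⁻]/[HA]) = 4.699 + log(0.1/0.067)
pH = 4.699 + (+0.174) = 4.87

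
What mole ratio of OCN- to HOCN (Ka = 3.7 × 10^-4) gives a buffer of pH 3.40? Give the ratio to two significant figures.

pKa = -log(3.7 × 10^-4) = 3.432
pH = pKa + log(r) ⇒ log(r) = 3.40 − 3.432 = -0.032
r = [OCN-]/[HOCN] = 10^(-0.032) = 0.929

ratio = 0.93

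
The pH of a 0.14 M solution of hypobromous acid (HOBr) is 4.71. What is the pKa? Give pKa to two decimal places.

pKa = 8.57

[H+] = 10^(-4.71) = 1.95 × 10^-5 M
At equilibrium [HA] = 0.14 − 1.95 × 10^-5 = 1.40 × 10^-1 M
Ka = [H+][A-]/[HA] = (1.95 × 10^-5)² / 1.40 × 10^-1 = 2.72 × 10^-9
pKa = -log(2.72 × 10^-9) = 8.57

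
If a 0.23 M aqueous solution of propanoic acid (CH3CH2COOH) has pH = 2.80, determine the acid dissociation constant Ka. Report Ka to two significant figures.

Ka = 1.1 × 10^-5

[H+] = 10^(-2.80) = 1.58 × 10^-3 M
At equilibrium [HA] = 0.23 − 1.58 × 10^-3 = 2.28 × 10^-1 M
Ka = [H+][A-]/[HA] = (1.58 × 10^-3)² / 2.28 × 10^-1 = 1.1 × 10^-5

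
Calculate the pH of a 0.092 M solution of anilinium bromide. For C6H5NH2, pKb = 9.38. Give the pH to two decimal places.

C6H5NH3+ is the conjugate acid of the weak base C6H5NH2.
Kb = 10^(−9.38) = 4.17 × 10^-10
Ka = Kw/Kb = 1.0×10^-14 / 4.17 × 10^-10 = 2.40 × 10^-5
Ka = [H+]²/(0.092 − [H+]) = 2.40 × 10^-5
Assume [H+] ≪ 0.092: [H+] ≈ √(2.40 × 10^-5 × 0.092) = 1.49 × 10^-3 M
Check: 1.6% ionized — well under 5%, approximation valid.
pH = −log(1.49 × 10^-3) = 2.83

pH = 2.83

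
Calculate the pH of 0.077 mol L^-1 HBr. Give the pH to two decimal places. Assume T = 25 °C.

pH = 1.11

HBr is a strong acid and dissociates completely, so [H+] = 0.077 M.
pH = -log(0.077) = 1.11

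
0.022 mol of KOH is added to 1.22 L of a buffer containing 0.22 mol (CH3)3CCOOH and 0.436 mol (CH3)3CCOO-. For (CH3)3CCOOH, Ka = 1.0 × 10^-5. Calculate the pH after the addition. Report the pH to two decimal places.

pH = 5.36

After neutralization: n((CH3)3CCOOH) = 0.198 mol, n((CH3)3CCOO-) = 0.458 mol.
pKa = −log(1.0 × 10^-5) = 5.000
Henderson–Hasselbalch with mole ratio 0.458/0.198: pH = 5.000 + (+0.364)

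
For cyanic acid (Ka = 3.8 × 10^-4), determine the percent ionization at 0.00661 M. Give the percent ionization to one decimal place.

21.3%

HOCN ⇌ OCN- + H+; let x = [H+] at equilibrium.
Solve x² + 0.00038x − 2.51e-06 = 0 → x = 1.41 × 10^-3 M
% ionization = x/C₀ × 100% = 1.41 × 10^-3/0.00661 × 100% = 21.3%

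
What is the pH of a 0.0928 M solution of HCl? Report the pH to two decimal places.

HCl is a strong acid and dissociates completely, so [H+] = 0.0928 M.
pH = -log(0.0928) = 1.03

pH = 1.03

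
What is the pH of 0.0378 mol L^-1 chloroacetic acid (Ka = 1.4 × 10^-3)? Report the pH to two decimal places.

ClCH2COOH ⇌ ClCH2COO- + H+
From the ICE table, Ka = x²/(0.0378 − x) = 1.4 × 10^-3.
x is not negligible relative to C₀; solve x² + 0.0014·x − 5.29e-05 = 0.
x = (−Ka + √(Ka² + 4·Ka·C₀))/2 = 6.61 × 10^-3 M
pH = −log[H+] = −log(6.61 × 10^-3) = 2.18

pH = 2.18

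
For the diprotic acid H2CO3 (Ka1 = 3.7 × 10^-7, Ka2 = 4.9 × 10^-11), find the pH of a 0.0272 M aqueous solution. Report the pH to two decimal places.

pH = 4.00

Ka1 ≫ Ka2, so treat the first dissociation as the only significant source of H+.
Ka1 = x²/(0.0272 − x) = 3.7 × 10^-7
x ≈ √(3.7 × 10^-7 × 0.0272) = 1.00 × 10^-4 M
pH = −log(1.00 × 10^-4) = 4.00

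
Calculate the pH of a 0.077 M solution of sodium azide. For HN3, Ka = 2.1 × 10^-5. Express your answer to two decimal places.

pH = 8.78

N3- is the conjugate base of the weak acid HN3.
Kb = Kw/Ka = 1.0×10^-14 / 2.1 × 10^-5 = 4.76 × 10^-10
Kb = [OH-]²/(0.077 − [OH-]) = 4.76 × 10^-10
Since Kb ≪ C₀, [OH-] ≈ √(Kb·C₀) = 6.05 × 10^-6 M.
Check: 0.0079% ionized — well under 5%, approximation valid.
pOH = −log(6.05 × 10^-6) = 5.22; pH = 14.00 − 5.22 = 8.78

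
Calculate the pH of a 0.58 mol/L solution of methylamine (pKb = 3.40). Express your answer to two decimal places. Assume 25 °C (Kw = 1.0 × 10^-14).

pH = 12.18

CH3NH2 + H2O ⇌ CH3NH3+ + OH-
Kb = 10^(−3.40) = 3.98 × 10^-4
Kb = [OH-]²/(0.58 − [OH-]) = 3.98 × 10^-4
Since Kb ≪ C₀, [OH-] ≈ √(Kb·C₀) = 1.52 × 10^-2 M.
pOH = 1.82, so pH = 14.00 − pOH = 12.18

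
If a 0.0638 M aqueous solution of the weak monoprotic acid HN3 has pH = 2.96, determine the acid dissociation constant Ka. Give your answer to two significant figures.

Ka = 1.9 × 10^-5

[H+] = 10^(-2.96) = 1.10 × 10^-3 M
At equilibrium [HA] = 0.0638 − 1.10 × 10^-3 = 6.27 × 10^-2 M
Ka = [H+][A-]/[HA] = (1.10 × 10^-3)² / 6.27 × 10^-2 = 1.9 × 10^-5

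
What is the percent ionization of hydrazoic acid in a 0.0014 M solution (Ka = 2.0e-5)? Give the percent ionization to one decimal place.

11.3%

HN3 ⇌ N3- + H+; let x = [H+] at equilibrium.
Solve x² + 2e-05x − 2.8e-08 = 0 → x = 1.58 × 10^-4 M
Fraction ionized = 1.58 × 10^-4 / 0.0014 = 0.1129 → 11.3%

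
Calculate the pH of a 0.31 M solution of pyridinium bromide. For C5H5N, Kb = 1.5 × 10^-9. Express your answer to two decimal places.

pH = 2.84

C5H5NH+ is the conjugate acid of the weak base C5H5N.
Ka = Kw/Kb = 1.0×10^-14 / 1.5 × 10^-9 = 6.67 × 10^-6
Ka = [H+]²/(0.31 − [H+]) = 6.67 × 10^-6
Neglecting [H+] in the denominator: [H+] = √(6.67 × 10^-6 × 0.31) = 1.44 × 10^-3 M
([H+]/C₀ = 0.46% < 5%, so the approximation holds.)
pH = −log[H+] = −log(1.44 × 10^-3) = 2.84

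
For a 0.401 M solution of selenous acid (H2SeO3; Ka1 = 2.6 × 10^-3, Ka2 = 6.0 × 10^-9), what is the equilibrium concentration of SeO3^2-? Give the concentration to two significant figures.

First ionization gives [H+] ≈ [HSeO3-] = 3.10 × 10^-2 M.
Second step: Ka2 = [H+][SeO3^2-]/[HSeO3-] ≈ [SeO3^2-] (since [H+] ≈ [HSeO3-]).
So [SeO3^2-] ≈ Ka2.

6.0 × 10^-9 M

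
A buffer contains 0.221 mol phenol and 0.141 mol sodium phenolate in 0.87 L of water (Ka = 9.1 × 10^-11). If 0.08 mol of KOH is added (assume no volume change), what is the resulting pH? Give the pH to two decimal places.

After neutralization: n(C6H5OH) = 0.141 mol, n(C6H5O-) = 0.221 mol.
pKa = −log(9.1 × 10^-11) = 10.041
pH = pKa + log([A⁻]/[HA]) = 10.041 + log(0.221/0.141) = 10.041 +0.195

pH = 10.24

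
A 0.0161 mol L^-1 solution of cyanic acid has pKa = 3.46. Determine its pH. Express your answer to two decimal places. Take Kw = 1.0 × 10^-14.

HOCN ⇌ OCN- + H+
Ka = 10^(−3.46) = 3.47 × 10^-4
Let x = [H+] at equilibrium. Ka = x²/(0.0161 − x).
The 5% rule fails; solving x² + Ka·x − Ka·C₀ = 0 exactly:
x = [−0.000347 + √(0.000347² + 2.23e-05)]/2 = 2.20 × 10^-3 M
pH = −log(2.20 × 10^-3) = 2.66

pH = 2.66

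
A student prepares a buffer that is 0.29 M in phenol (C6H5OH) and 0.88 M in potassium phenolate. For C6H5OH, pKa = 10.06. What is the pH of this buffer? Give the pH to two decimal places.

pH = 10.54

Using pH = pKa + log([base]/[acid]) with [base]/[acid] = 0.88/0.29:
pH = 10.06 + (+0.482) = 10.54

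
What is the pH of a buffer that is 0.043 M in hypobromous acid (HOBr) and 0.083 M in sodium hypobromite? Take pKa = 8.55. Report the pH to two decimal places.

pH = pKa + log([A⁻]/[HA]) = 8.55 + log(0.083/0.043)
pH = 8.55 + (+0.286) = 8.84

pH = 8.84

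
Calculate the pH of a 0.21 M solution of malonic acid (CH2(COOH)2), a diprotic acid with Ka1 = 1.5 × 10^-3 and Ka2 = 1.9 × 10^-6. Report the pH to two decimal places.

Since Ka1 ≫ Ka2, the first ionization dominates [H+].
Ka1 = x²/(0.21 − x) = 1.5 × 10^-3
Solving the quadratic: x = (−Ka1 + √(Ka1² + 4·Ka1·C₀))/2 = 1.70 × 10^-2 M
pH = −log(1.70 × 10^-2) = 1.77

pH = 1.77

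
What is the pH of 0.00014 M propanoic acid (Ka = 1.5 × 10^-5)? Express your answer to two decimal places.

pH = 4.41

CH3CH2COOH ⇌ CH3CH2COO- + H+
Let x = [H+] at equilibrium. Ka = x²/(0.00014 − x).
The 5% rule fails; solving x² + Ka·x − Ka·C₀ = 0 exactly:
x = [−1.5e-05 + √(1.5e-05² + 8.4e-09)]/2 = 3.89 × 10^-5 M
pH = −log[H+] = −log(3.89 × 10^-5) = 4.41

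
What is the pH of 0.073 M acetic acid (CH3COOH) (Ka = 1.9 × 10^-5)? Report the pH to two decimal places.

pH = 2.93

CH3COOH ⇌ CH3COO- + H+
From the ICE table, Ka = [H+]²/(0.073 − [H+]) = 1.9 × 10^-5.
Assume [H+] ≪ 0.073: [H+] ≈ √(1.9 × 10^-5 × 0.073) = 1.18 × 10^-3 M
([H+]/C₀ = 1.6% < 5%, so the approximation holds.)
pH = −log[H+] = −log(1.18 × 10^-3) = 2.93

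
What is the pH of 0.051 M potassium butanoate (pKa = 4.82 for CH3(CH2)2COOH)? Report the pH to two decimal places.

CH3(CH2)2COO- is the conjugate base of the weak acid CH3(CH2)2COOH.
Ka = 10^(−4.82) = 1.51 × 10^-5
Kb = Kw/Ka = 1.0×10^-14 / 1.51 × 10^-5 = 6.62 × 10^-10
From the ICE table, Kb = [OH-]²/(0.051 − [OH-]) = 6.62 × 10^-10.
Neglecting [OH-] in the denominator: [OH-] = √(6.62 × 10^-10 × 0.051) = 5.81 × 10^-6 M
pOH = −log(5.81 × 10^-6) = 5.24; pH = 14.00 − 5.24 = 8.76

pH = 8.76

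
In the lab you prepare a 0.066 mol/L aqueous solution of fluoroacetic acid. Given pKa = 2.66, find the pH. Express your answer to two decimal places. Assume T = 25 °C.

FCH2COOH ⇌ FCH2COO- + H+
Ka = 10^(−2.66) = 2.19 × 10^-3
Ka = [H+]²/(0.066 − [H+]) = 2.19 × 10^-3
The 5% rule fails; solving [H+]² + Ka·[H+] − Ka·C₀ = 0 exactly:
[H+] = [−0.00219 + √(0.00219² + 0.000578)]/2 = 1.10 × 10^-2 M
pH = −log(1.10 × 10^-2) = 1.96

pH = 1.96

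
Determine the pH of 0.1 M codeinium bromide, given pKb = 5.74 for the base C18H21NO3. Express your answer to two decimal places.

C18H22NO3+ is the conjugate acid of the weak base C18H21NO3.
Kb = 10^(−5.74) = 1.82 × 10^-6
Ka = Kw/Kb = 1.0×10^-14 / 1.82 × 10^-6 = 5.49 × 10^-9
From the ICE table, Ka = [H+]²/(0.1 − [H+]) = 5.49 × 10^-9.
Neglecting [H+] in the denominator: [H+] = √(5.49 × 10^-9 × 0.1) = 2.34 × 10^-5 M
Check: 0.023% ionized — well under 5%, approximation valid.
pH = −log(2.34 × 10^-5) = 4.63

pH = 4.63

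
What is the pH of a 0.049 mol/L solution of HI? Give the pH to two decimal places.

pH = 1.31

HI is a strong acid and dissociates completely, so [H+] = 0.049 M.
pH = -log(0.049) = 1.31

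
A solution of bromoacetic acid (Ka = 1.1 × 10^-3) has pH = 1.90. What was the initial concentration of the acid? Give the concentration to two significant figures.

C₀ = 1.6 × 10^-1 M

[H+] = 10^(-1.90) = 1.26 × 10^-2 M = x
Ka = x²/(C₀ − x) ⇒ C₀ = x + x²/Ka
C₀ = 1.26 × 10^-2 + (1.26 × 10^-2)²/(1.1 × 10^-3) = 1.57 × 10^-1 M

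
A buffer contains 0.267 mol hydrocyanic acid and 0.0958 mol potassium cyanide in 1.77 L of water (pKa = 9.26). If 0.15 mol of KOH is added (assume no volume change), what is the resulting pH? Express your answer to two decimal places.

OH- converts HCN to CN-: HCN → 0.117 mol, CN- → 0.246 mol.
pH = pKa + log(n_CN-/n_HCN) = 9.26 + log(0.246/0.117) = 9.26 + (+0.323)

pH = 9.58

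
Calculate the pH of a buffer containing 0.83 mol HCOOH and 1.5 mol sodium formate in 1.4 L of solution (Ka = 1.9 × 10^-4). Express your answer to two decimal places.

pH = 3.98

pKa = −log(1.9 × 10^-4) = 3.721
pH = pKa + log([A⁻]/[HA]) = 3.721 + log(1.5/0.83)
pH = 3.721 + (+0.257) = 3.98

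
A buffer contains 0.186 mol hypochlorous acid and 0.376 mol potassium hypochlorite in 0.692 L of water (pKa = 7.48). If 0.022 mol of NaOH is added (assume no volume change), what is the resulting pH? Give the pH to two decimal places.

After neutralization: n(HOCl) = 0.164 mol, n(OCl-) = 0.398 mol.
pH = pKa + log([A⁻]/[HA]) = 7.48 + log(0.398/0.164) = 7.48 +0.385

pH = 7.87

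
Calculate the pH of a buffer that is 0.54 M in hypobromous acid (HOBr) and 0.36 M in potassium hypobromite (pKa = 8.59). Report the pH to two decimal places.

pH = 8.41

Using pH = pKa + log([base]/[acid]) with [base]/[acid] = 0.36/0.54:
pH = 8.59 + (-0.176) = 8.41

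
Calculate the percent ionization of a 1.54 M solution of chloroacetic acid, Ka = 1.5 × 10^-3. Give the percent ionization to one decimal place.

ClCH2COOH ⇌ ClCH2COO- + H+; let x = [H+] at equilibrium.
x ≈ √(Ka·C₀) = √(1.5 × 10^-3 × 1.54) = 4.81 × 10^-2 M
Fraction ionized = 4.81 × 10^-2 / 1.54 = 0.0312 → 3.1%

3.1%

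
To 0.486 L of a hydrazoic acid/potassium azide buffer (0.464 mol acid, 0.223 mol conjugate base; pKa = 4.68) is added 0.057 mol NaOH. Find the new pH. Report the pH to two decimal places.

pH = 4.52

After neutralization: n(HN3) = 0.407 mol, n(N3-) = 0.28 mol.
Henderson–Hasselbalch with mole ratio 0.28/0.407: pH = 4.68 + (-0.162)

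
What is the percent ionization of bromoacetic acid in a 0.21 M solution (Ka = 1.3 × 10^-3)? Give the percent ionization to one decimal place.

7.6%

BrCH2COOH ⇌ BrCH2COO- + H+; let x = [H+] at equilibrium.
Solve x² + 0.0013x − 0.000273 = 0 → x = 1.59 × 10^-2 M
% ionization = x/C₀ × 100% = 1.59 × 10^-2/0.21 × 100% = 7.6%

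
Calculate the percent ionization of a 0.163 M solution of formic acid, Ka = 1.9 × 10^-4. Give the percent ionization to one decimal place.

HCOOH ⇌ HCOO- + H+; let x = [H+] at equilibrium.
x ≈ √(Ka·C₀) = √(1.9 × 10^-4 × 0.163) = 5.57 × 10^-3 M
% ionization = x/C₀ × 100% = 5.57 × 10^-3/0.163 × 100% = 3.4%

3.4%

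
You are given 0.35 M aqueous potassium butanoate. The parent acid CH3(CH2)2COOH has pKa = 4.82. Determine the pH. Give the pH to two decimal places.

CH3(CH2)2COO- is the conjugate base of the weak acid CH3(CH2)2COOH.
Ka = 10^(−4.82) = 1.51 × 10^-5
Kb = Kw/Ka = 1.0×10^-14 / 1.51 × 10^-5 = 6.62 × 10^-10
Kb = [OH-]²/(0.35 − [OH-]) = 6.62 × 10^-10
Assume [OH-] ≪ 0.35: [OH-] ≈ √(6.62 × 10^-10 × 0.35) = 1.52 × 10^-5 M
Check: 0.0043% ionized — well under 5%, approximation valid.
pOH = −log(1.52 × 10^-5) = 4.82; pH = 14.00 − 4.82 = 9.18

pH = 9.18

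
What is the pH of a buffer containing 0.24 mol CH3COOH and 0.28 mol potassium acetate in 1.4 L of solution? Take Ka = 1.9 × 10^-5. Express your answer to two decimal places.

pKa = −log(1.9 × 10^-5) = 4.721
pH = pKa + log([A⁻]/[HA]) = 4.721 + log(0.28/0.24)
pH = 4.721 + (+0.067) = 4.79

pH = 4.79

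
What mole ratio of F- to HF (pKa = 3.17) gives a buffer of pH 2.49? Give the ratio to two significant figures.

ratio = 0.21

pH = pKa + log(r) ⇒ log(r) = 2.49 − 3.17 = -0.68
r = [F-]/[HF] = 10^(-0.68) = 0.209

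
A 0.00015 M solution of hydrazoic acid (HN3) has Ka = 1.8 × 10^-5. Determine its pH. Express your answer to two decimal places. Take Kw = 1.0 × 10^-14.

pH = 4.36

HN3 ⇌ N3- + H+
Ka = [H+]²/(0.00015 − [H+]) = 1.8 × 10^-5
[H+] is not negligible relative to C₀; solve [H+]² + 1.8e-05·[H+] − 2.7e-09 = 0.
[H+] = [−1.8e-05 + √(1.8e-05² + 1.08e-08)]/2 = 4.37 × 10^-5 M
pH = −log(4.37 × 10^-5) = 4.36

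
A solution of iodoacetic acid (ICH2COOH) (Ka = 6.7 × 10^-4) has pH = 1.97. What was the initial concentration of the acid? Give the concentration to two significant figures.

C₀ = 1.8 × 10^-1 M

[H+] = 10^(-1.97) = 1.07 × 10^-2 M = x
Ka = x²/(C₀ − x) ⇒ C₀ = x + x²/Ka
C₀ = 1.07 × 10^-2 + (1.07 × 10^-2)²/(6.7 × 10^-4) = 1.82 × 10^-1 M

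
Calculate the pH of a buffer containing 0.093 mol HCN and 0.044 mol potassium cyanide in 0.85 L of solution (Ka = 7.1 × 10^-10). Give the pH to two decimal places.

pH = 8.82

pKa = −log(7.1 × 10^-10) = 9.149
Henderson–Hasselbalch: pH = pKa + log([CN-]/[HCN]) = 9.149 + log(0.044/0.093)
pH = 9.149 + (-0.325) = 8.82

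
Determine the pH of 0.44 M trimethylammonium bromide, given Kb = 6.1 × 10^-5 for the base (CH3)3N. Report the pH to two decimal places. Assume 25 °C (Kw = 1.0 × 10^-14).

pH = 5.07

(CH3)3NH+ is the conjugate acid of the weak base (CH3)3N.
Ka = Kw/Kb = 1.0×10^-14 / 6.1 × 10^-5 = 1.64 × 10^-10
From the ICE table, Ka = [H+]²/(0.44 − [H+]) = 1.64 × 10^-10.
Assume [H+] ≪ 0.44: [H+] ≈ √(1.64 × 10^-10 × 0.44) = 8.49 × 10^-6 M
Check: 0.0019% ionized — well under 5%, approximation valid.
pH = −log(8.49 × 10^-6) = 5.07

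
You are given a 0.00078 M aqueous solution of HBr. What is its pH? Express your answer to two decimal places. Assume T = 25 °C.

HBr is a strong acid and dissociates completely, so [H+] = 0.00078 M.
pH = -log(0.00078) = 3.11

pH = 3.11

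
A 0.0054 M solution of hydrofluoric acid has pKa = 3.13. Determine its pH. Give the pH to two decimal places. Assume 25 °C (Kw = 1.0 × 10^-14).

HF ⇌ F- + H+
Ka = 10^(−3.13) = 7.41 × 10^-4
Ka = x²/(0.0054 − x) = 7.41 × 10^-4
Here C₀/Ka ≈ 7.29, so the small-x approximation fails. Use the quadratic:
x = [−0.000741 + √(0.000741² + 1.6e-05)]/2 = 1.66 × 10^-3 M
pH = −log[H+] = −log(1.66 × 10^-3) = 2.78

pH = 2.78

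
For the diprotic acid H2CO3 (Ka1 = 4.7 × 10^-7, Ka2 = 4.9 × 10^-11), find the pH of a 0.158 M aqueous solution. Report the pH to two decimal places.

pH = 3.56

Ka1 ≫ Ka2, so treat the first dissociation as the only significant source of H+.
Ka1 = x²/(0.158 − x) = 4.7 × 10^-7
x ≈ √(4.7 × 10^-7 × 0.158) = 2.73 × 10^-4 M
pH = −log(2.73 × 10^-4) = 3.56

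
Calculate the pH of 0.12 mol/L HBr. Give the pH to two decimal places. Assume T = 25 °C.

HBr is a strong acid and dissociates completely, so [H+] = 0.12 M.
pH = -log(0.12) = 0.92

pH = 0.92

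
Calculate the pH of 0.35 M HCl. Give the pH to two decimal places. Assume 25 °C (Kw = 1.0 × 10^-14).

HCl is a strong acid and dissociates completely, so [H+] = 0.35 M.
pH = -log(0.35) = 0.46

pH = 0.46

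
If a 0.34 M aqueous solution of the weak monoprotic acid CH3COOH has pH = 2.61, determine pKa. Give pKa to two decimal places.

pKa = 4.75

[H+] = 10^(-2.61) = 2.45 × 10^-3 M
At equilibrium [HA] = 0.34 − 2.45 × 10^-3 = 3.38 × 10^-1 M
Ka = [H+][A-]/[HA] = (2.45 × 10^-3)² / 3.38 × 10^-1 = 1.78 × 10^-5
pKa = -log(1.78 × 10^-5) = 4.75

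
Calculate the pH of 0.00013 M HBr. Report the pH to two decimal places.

HBr is a strong acid and dissociates completely, so [H+] = 0.00013 M.
pH = -log(0.00013) = 3.89

pH = 3.89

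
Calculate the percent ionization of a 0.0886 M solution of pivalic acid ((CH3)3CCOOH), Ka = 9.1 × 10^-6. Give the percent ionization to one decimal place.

1.0%

(CH3)3CCOOH ⇌ (CH3)3CCOO- + H+; let x = [H+] at equilibrium.
x ≈ √(Ka·C₀) = √(9.1 × 10^-6 × 0.0886) = 8.98 × 10^-4 M
% ionization = x/C₀ × 100% = 8.98 × 10^-4/0.0886 × 100% = 1.0%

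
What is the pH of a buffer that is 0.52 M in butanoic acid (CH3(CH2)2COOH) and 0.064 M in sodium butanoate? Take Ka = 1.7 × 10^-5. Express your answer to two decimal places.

pKa = −log(1.7 × 10^-5) = 4.770
Using pH = pKa + log([base]/[acid]) with [base]/[acid] = 0.064/0.52:
pH = 4.770 + (-0.910) = 3.86

pH = 3.86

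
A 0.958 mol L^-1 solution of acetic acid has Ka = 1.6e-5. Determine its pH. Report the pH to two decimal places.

pH = 2.41

CH3COOH ⇌ CH3COO- + H+
From the ICE table, Ka = x²/(0.958 − x) = 1.6 × 10^-5.
Assume x ≪ 0.958: x ≈ √(1.6 × 10^-5 × 0.958) = 3.92 × 10^-3 M
Check: 0.41% ionized — well under 5%, approximation valid.
pH = −log[H+] = −log(3.92 × 10^-3) = 2.41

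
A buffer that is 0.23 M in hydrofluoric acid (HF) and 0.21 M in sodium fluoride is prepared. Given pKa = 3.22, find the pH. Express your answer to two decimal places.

pH = 3.18

pH = pKa + log([A⁻]/[HA]) = 3.22 + log(0.21/0.23)
pH = 3.22 + (-0.040) = 3.18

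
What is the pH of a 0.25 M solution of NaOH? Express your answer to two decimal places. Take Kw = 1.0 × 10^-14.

NaOH is a strong base; [OH-] = 0.25 M.
pOH = -log(0.25) = 0.60
pH = 14.00 - 0.60 = 13.40

pH = 13.40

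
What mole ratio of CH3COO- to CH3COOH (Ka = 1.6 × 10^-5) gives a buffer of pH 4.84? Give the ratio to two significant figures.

pKa = -log(1.6 × 10^-5) = 4.796
pH = pKa + log(r) ⇒ log(r) = 4.84 − 4.796 = +0.044
r = [CH3COO-]/[CH3COOH] = 10^(+0.044) = 1.11

ratio = 1.1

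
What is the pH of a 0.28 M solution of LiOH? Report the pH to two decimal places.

pH = 13.45

LiOH is a strong base; [OH-] = 0.28 M.
pOH = -log(0.28) = 0.55
pH = 14.00 - 0.55 = 13.45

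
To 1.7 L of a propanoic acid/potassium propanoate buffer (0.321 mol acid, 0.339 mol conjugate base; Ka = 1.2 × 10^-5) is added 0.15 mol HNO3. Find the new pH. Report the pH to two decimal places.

Added H+ converts CH3CH2COO- to CH3CH2COOH: CH3CH2COOH → 0.471 mol, CH3CH2COO- → 0.189 mol.
pKa = −log(1.2 × 10^-5) = 4.921
pH = pKa + log(n_CH3CH2COO-/n_CH3CH2COOH) = 4.921 + log(0.189/0.471) = 4.921 + (-0.397)

pH = 4.52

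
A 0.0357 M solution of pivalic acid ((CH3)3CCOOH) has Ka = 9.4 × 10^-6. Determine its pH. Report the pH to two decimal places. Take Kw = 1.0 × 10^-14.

pH = 3.24

(CH3)3CCOOH ⇌ (CH3)3CCOO- + H+
From the ICE table, Ka = x²/(0.0357 − x) = 9.4 × 10^-6.
Assume x ≪ 0.0357: x ≈ √(9.4 × 10^-6 × 0.0357) = 5.79 × 10^-4 M
Check: 1.6% ionized — well under 5%, approximation valid.
pH = −log[H+] = −log(5.79 × 10^-4) = 3.24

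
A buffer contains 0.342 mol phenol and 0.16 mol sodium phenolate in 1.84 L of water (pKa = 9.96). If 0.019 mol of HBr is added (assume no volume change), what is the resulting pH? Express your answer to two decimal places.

pH = 9.55

Added H+ converts C6H5O- to C6H5OH: C6H5OH → 0.361 mol, C6H5O- → 0.141 mol.
pH = pKa + log(n_C6H5O-/n_C6H5OH) = 9.96 + log(0.141/0.361) = 9.96 + (-0.408)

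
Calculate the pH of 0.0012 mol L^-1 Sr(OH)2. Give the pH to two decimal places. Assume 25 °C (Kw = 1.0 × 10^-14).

pH = 11.38

Sr(OH)2 is a strong base (each formula unit releases 2 OH-); [OH-] = 0.0024 M.
pOH = -log(0.0024) = 2.62
pH = 14.00 - 2.62 = 11.38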